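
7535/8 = 941+ 7/8 = 941.88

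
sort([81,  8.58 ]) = [ 8.58, 81]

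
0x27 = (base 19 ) 21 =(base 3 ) 1110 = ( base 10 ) 39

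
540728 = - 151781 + 692509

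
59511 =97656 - 38145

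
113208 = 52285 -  - 60923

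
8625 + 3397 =12022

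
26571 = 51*521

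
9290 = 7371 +1919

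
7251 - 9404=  - 2153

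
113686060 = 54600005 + 59086055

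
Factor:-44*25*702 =-2^3*3^3 * 5^2 * 11^1*13^1 =- 772200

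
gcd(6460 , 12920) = 6460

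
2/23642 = 1/11821 = 0.00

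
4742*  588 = 2788296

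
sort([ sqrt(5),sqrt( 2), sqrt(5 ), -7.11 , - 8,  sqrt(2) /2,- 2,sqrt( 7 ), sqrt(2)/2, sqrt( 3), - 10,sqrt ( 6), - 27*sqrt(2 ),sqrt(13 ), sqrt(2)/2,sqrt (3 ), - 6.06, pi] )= [ - 27*sqrt (2 ), - 10, - 8, -7.11, - 6.06, - 2,sqrt( 2 )/2,sqrt(2 )/2, sqrt( 2 )/2 , sqrt(2 ), sqrt(3),sqrt(3), sqrt(5 ),sqrt(5 ) , sqrt(6),sqrt(7 ),pi, sqrt ( 13) ]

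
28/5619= 28/5619=0.00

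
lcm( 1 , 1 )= 1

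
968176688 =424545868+543630820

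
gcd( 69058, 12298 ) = 946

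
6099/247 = 24 + 9/13  =  24.69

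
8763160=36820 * 238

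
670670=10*67067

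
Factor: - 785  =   - 5^1 * 157^1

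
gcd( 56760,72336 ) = 264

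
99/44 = 9/4 = 2.25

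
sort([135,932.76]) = [ 135, 932.76] 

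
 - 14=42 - 56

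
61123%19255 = 3358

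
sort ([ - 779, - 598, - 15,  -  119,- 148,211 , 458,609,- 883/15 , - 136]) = [ - 779, - 598, - 148,-136,-119, - 883/15, - 15,211,458,609]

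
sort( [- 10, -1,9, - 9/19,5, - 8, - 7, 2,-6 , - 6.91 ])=[ - 10, - 8, - 7,-6.91, - 6, - 1, - 9/19,  2,  5, 9]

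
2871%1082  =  707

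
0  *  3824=0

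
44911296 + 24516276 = 69427572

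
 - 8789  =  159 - 8948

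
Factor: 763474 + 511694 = 1275168 = 2^5 *3^1 * 37^1 * 359^1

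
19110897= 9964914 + 9145983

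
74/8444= 37/4222 = 0.01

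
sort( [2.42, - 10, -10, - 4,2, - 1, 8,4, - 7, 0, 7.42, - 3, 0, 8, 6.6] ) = [ - 10,-10, - 7, - 4, - 3, - 1, 0, 0, 2, 2.42,4,6.6, 7.42, 8, 8] 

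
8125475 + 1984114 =10109589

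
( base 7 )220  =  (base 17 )6a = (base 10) 112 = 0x70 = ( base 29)3P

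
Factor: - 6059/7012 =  - 2^( - 2 )*73^1*83^1*1753^( - 1 )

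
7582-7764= - 182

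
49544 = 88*563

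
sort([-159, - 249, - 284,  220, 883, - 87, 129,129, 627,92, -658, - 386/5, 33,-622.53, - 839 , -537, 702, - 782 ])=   [  -  839, - 782 ,  -  658, - 622.53, - 537, - 284, - 249, - 159,-87 , - 386/5,33,92,129,129,220, 627,702,883 ]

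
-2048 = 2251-4299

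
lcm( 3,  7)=21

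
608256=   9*67584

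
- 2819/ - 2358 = 2819/2358 = 1.20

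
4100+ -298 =3802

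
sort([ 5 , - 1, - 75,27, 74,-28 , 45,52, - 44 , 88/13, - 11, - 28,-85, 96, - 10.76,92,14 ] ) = [ - 85,  -  75,-44, - 28,-28, - 11, - 10.76,-1, 5, 88/13, 14, 27,45,52,74,92, 96]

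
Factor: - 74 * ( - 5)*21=2^1 * 3^1*5^1*7^1* 37^1=7770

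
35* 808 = 28280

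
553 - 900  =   - 347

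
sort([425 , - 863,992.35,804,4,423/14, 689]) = [ - 863,4 , 423/14,425,  689,804,992.35]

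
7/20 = 7/20=0.35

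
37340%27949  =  9391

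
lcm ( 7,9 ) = 63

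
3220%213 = 25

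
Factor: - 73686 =  -  2^1*3^1*12281^1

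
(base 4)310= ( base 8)64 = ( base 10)52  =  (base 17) 31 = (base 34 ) 1I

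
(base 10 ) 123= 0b1111011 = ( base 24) 53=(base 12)a3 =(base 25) 4N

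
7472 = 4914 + 2558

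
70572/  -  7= -10082 + 2/7 = -  10081.71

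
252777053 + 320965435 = 573742488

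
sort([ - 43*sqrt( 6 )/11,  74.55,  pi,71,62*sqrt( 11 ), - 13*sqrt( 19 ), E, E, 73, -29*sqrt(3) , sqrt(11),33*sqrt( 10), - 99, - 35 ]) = [ - 99, - 13*sqrt (19 ), - 29*sqrt(3), -35 , - 43*sqrt (6)/11, E,  E, pi,  sqrt (11 ),71, 73,74.55 , 33*sqrt(10), 62*sqrt(11) ]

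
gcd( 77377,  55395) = 1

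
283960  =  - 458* ( - 620)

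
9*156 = 1404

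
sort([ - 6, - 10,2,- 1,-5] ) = [ - 10, - 6, - 5, - 1,2]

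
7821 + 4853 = 12674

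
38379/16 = 38379/16 = 2398.69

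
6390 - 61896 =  - 55506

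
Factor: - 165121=-11^1*17^1*883^1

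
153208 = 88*1741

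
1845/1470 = 123/98 = 1.26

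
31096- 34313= - 3217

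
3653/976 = 3653/976 = 3.74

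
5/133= 5/133 = 0.04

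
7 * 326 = 2282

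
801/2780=801/2780 = 0.29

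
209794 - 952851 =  - 743057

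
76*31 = 2356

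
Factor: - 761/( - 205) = 5^ ( - 1)*41^( - 1 ) * 761^1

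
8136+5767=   13903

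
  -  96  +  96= 0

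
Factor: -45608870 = -2^1*5^1*109^1*41843^1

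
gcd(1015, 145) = 145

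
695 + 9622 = 10317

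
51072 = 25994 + 25078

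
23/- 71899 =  -23/71899 = - 0.00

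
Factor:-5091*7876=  -2^2*3^1*11^1*179^1 * 1697^1 = - 40096716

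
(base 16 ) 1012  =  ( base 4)1000102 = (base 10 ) 4114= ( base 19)B7A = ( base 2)1000000010010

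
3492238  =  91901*38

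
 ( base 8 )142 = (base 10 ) 98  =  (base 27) 3H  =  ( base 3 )10122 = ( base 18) 58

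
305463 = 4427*69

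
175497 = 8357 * 21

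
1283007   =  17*75471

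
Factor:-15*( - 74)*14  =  2^2*3^1*5^1*7^1 * 37^1 = 15540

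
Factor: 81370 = 2^1*5^1* 79^1 *103^1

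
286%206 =80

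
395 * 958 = 378410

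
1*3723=3723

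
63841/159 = 63841/159 = 401.52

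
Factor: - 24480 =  - 2^5*3^2 *5^1*17^1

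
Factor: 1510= 2^1*5^1*151^1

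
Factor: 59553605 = 5^1*271^1*43951^1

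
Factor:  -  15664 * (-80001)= 2^4*3^3 * 11^1*89^1 * 2963^1  =  1253135664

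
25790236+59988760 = 85778996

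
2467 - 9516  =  -7049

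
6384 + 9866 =16250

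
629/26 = 24 + 5/26= 24.19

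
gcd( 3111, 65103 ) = 3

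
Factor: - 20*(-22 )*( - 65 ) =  - 28600 = - 2^3*5^2*11^1*13^1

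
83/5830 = 83/5830  =  0.01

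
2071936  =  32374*64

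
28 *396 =11088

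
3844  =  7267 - 3423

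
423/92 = 4+55/92 = 4.60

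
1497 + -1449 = 48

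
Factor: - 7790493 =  - 3^1 * 61^1*42571^1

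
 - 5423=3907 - 9330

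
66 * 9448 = 623568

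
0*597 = 0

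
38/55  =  38/55 = 0.69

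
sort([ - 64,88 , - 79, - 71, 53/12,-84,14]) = [- 84,-79, - 71,  -  64,53/12, 14,  88 ] 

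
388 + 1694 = 2082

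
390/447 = 130/149 = 0.87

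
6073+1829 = 7902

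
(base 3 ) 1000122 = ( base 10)746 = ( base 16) 2EA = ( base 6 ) 3242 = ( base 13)455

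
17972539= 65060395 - 47087856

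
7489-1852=5637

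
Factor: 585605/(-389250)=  - 2^(  -  1)*3^( - 2)*5^( - 2) * 677^1 =-  677/450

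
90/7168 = 45/3584=0.01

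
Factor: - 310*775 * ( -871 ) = 2^1 * 5^3*13^1*31^2*67^1 = 209257750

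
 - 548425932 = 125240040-673665972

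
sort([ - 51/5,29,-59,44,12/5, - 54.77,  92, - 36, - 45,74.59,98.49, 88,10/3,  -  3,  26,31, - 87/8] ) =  [ - 59, - 54.77,-45, - 36 ,-87/8, - 51/5 , - 3,12/5,  10/3, 26, 29,31,  44,74.59,88, 92,98.49] 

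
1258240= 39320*32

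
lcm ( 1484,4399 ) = 123172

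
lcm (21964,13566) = 461244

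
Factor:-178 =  - 2^1*89^1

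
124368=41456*3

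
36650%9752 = 7394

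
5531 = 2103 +3428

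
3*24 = 72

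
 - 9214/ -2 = 4607 + 0/1 = 4607.00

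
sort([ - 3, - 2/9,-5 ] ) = [ - 5, - 3, - 2/9 ] 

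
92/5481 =92/5481 = 0.02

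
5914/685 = 5914/685= 8.63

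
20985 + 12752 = 33737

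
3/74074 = 3/74074 = 0.00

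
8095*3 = 24285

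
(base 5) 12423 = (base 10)988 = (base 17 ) 372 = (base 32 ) US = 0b1111011100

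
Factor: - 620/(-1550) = 2/5 =2^1*5^( - 1) 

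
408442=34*12013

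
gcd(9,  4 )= 1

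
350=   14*25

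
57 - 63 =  - 6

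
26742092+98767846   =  125509938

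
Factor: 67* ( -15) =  - 1005 = - 3^1*5^1*67^1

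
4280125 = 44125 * 97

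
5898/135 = 1966/45 = 43.69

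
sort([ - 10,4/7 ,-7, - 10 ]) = [ - 10, - 10, - 7,4/7] 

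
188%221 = 188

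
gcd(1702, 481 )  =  37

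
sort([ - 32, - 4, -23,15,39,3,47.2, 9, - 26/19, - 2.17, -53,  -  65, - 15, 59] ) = [-65,  -  53, - 32, - 23, - 15, - 4,-2.17,-26/19, 3,  9,15 , 39, 47.2 , 59]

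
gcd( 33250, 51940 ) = 70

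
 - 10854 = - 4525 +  - 6329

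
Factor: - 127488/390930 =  - 256/785 = - 2^8*5^( - 1)*157^ (- 1 ) 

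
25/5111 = 25/5111 = 0.00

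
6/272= 3/136 = 0.02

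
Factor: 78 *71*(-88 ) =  -2^4*3^1*11^1*13^1*71^1  =  - 487344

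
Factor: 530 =2^1* 5^1 * 53^1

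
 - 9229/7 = - 1319 + 4/7 = -  1318.43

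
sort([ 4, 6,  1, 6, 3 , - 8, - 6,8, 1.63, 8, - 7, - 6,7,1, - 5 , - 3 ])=[ - 8,- 7, - 6, - 6 , - 5, - 3,1, 1, 1.63, 3, 4, 6, 6 , 7,8, 8]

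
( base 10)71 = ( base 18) 3h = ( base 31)29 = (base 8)107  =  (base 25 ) 2L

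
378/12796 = 27/914 = 0.03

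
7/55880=7/55880 = 0.00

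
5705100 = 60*95085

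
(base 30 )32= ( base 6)232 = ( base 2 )1011100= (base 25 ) 3h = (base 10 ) 92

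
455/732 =455/732 = 0.62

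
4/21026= 2/10513 = 0.00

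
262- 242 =20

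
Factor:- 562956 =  - 2^2*3^1*43^1*1091^1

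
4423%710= 163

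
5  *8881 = 44405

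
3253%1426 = 401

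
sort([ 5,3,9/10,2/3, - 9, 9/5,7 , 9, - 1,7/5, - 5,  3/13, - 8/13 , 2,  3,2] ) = [  -  9, - 5,- 1, - 8/13 , 3/13, 2/3,9/10,7/5,9/5 , 2, 2,3, 3,5,7,9]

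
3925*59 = 231575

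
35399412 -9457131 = 25942281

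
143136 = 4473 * 32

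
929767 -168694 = 761073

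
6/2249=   6/2249  =  0.00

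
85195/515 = 17039/103= 165.43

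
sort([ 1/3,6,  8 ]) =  [ 1/3, 6,8]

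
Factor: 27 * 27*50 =36450 = 2^1*3^6 * 5^2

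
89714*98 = 8791972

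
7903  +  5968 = 13871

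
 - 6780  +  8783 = 2003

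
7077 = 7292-215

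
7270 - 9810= - 2540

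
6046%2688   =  670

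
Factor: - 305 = - 5^1 * 61^1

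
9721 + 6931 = 16652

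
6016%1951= 163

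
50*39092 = 1954600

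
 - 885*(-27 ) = 23895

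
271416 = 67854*4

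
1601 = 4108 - 2507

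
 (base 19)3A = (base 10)67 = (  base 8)103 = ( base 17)3g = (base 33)21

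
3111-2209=902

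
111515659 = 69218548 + 42297111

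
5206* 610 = 3175660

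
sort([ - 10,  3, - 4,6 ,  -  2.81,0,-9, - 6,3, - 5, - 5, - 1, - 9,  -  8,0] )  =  [ - 10, - 9,  -  9,  -  8,-6, - 5, - 5, - 4 , - 2.81,-1,0,0,3,  3, 6]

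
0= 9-9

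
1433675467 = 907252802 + 526422665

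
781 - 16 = 765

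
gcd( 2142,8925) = 357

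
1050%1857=1050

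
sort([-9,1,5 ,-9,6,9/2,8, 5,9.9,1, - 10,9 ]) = [ - 10,  -  9, - 9,1, 1,9/2,5 , 5,6,8,9 , 9.9]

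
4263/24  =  1421/8 = 177.62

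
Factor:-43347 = - 3^1*14449^1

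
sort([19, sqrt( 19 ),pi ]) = [ pi, sqrt( 19 ), 19] 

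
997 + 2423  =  3420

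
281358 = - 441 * ( - 638 )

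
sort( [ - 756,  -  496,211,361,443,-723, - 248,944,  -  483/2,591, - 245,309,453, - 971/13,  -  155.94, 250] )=[  -  756, - 723,  -  496,-248, - 245,-483/2, - 155.94 ,  -  971/13, 211,250, 309,361 , 443,453,591,944] 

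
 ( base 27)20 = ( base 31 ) 1n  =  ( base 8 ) 66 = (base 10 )54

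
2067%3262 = 2067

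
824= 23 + 801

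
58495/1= 58495 = 58495.00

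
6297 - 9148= -2851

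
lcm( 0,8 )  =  0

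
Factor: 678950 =2^1 * 5^2 *37^1*367^1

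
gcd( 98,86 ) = 2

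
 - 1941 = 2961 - 4902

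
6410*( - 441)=- 2826810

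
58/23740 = 29/11870 = 0.00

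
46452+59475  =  105927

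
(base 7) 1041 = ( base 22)GK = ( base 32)BK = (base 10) 372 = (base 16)174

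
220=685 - 465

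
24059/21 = 3437/3 = 1145.67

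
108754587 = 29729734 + 79024853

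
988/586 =1 + 201/293 = 1.69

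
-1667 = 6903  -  8570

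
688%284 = 120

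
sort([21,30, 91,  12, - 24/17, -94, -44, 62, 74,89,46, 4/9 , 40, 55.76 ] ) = [- 94,-44, - 24/17, 4/9, 12, 21,30, 40,  46,55.76, 62, 74 , 89, 91] 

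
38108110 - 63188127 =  - 25080017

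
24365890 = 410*59429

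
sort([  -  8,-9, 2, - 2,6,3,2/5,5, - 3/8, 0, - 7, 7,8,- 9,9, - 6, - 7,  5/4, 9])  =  [ - 9, - 9, - 8, - 7, - 7, - 6, - 2, - 3/8, 0,2/5, 5/4,2, 3, 5,  6,7, 8,9, 9]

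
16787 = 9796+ 6991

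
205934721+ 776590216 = 982524937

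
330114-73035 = 257079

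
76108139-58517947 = 17590192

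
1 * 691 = 691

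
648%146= 64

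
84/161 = 12/23 = 0.52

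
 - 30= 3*( - 10 ) 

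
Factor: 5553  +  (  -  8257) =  - 2704 = - 2^4* 13^2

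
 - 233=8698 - 8931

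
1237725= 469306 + 768419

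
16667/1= 16667 = 16667.00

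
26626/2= 13313 = 13313.00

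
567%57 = 54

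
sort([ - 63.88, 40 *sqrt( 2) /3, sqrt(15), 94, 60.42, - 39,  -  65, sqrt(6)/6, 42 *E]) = [ - 65, - 63.88, - 39, sqrt( 6 )/6, sqrt( 15),40*sqrt( 2 )/3, 60.42,  94,42*E ] 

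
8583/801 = 10 + 191/267 = 10.72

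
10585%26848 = 10585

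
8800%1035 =520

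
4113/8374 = 4113/8374  =  0.49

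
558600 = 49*11400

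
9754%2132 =1226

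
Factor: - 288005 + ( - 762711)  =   - 1050716 = - 2^2*347^1 * 757^1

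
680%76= 72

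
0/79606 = 0 = 0.00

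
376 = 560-184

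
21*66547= 1397487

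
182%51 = 29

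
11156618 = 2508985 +8647633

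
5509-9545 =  - 4036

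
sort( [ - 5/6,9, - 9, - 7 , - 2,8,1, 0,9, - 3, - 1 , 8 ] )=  [ - 9, - 7, - 3, - 2, -1  ,-5/6, 0, 1,8, 8,9,9 ]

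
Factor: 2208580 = 2^2*5^1*11^1 * 10039^1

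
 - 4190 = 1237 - 5427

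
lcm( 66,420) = 4620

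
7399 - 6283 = 1116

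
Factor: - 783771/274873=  - 921/323  =  - 3^1*17^( - 1)*19^( -1)*307^1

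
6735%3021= 693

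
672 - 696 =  - 24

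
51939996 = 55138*942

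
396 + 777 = 1173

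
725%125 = 100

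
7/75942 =7/75942 = 0.00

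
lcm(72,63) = 504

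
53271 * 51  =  2716821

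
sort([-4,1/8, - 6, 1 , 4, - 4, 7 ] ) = [ - 6,  -  4, - 4, 1/8,1,4,7 ]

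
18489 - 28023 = -9534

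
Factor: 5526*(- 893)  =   - 2^1*3^2*19^1*47^1*307^1 = - 4934718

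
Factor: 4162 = 2^1*2081^1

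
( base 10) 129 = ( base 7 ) 243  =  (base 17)7A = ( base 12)a9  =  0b10000001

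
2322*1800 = 4179600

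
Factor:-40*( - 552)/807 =7360/269= 2^6 *5^1*23^1 * 269^( - 1)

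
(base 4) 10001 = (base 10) 257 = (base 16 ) 101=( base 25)a7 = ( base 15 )122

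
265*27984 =7415760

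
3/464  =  3/464=0.01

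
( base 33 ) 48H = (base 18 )e5b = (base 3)20100202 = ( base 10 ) 4637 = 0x121d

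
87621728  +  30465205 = 118086933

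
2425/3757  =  2425/3757 =0.65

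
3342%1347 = 648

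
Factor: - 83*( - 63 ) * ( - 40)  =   - 2^3 * 3^2*5^1*7^1*83^1= - 209160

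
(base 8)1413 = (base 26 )13P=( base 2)1100001011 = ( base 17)2be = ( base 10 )779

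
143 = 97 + 46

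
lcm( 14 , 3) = 42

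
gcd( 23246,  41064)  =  118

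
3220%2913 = 307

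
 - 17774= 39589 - 57363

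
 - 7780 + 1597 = -6183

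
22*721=15862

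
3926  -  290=3636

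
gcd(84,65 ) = 1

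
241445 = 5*48289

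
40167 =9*4463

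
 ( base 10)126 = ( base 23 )5b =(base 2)1111110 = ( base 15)86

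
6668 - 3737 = 2931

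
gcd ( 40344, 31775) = 41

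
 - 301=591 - 892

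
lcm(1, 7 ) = 7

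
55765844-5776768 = 49989076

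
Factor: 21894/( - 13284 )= - 89/54=- 2^(-1)*3^ (-3)*89^1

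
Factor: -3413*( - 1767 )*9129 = 55054908459 = 3^2*17^1*19^1*31^1*179^1*3413^1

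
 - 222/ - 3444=37/574 =0.06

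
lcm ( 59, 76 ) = 4484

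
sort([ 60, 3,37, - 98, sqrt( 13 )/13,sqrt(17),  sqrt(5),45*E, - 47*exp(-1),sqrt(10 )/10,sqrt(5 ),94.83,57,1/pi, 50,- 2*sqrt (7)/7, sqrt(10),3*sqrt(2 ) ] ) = [ - 98, -47 * exp( - 1) , - 2*sqrt ( 7)/7,sqrt(13) /13,sqrt(10 )/10, 1/pi, sqrt(5 ),sqrt(5),  3, sqrt ( 10),sqrt(17 ),3  *sqrt( 2 ),37,50,57, 60, 94.83,45* E] 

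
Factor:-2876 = -2^2*719^1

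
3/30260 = 3/30260 = 0.00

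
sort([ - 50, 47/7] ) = [-50, 47/7 ]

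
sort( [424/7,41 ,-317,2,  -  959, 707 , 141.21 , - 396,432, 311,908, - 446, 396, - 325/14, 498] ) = [ - 959,-446, - 396 ,  -  317, - 325/14, 2, 41, 424/7, 141.21, 311,396,432,498, 707, 908] 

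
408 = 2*204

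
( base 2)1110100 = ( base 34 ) 3E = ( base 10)116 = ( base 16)74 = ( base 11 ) A6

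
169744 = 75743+94001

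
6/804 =1/134 = 0.01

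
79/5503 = 79/5503 = 0.01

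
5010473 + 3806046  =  8816519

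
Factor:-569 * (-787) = 569^1*787^1  =  447803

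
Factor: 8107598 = 2^1*4053799^1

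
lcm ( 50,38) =950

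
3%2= 1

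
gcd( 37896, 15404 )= 4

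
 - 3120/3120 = -1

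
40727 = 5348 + 35379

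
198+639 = 837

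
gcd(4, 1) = 1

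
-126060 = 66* (- 1910)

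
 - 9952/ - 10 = 995+1/5  =  995.20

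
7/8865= 7/8865 = 0.00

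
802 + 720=1522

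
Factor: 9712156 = 2^2*907^1 * 2677^1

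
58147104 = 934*62256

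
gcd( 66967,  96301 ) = 1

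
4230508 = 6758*626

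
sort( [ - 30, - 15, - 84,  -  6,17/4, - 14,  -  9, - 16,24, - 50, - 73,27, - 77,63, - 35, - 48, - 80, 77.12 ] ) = [ - 84,  -  80, - 77, - 73, - 50 , - 48,- 35, - 30, - 16, - 15, - 14,-9,  -  6,17/4,24, 27 , 63, 77.12 ]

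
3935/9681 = 3935/9681 = 0.41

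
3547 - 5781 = -2234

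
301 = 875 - 574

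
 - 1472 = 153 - 1625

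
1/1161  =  1/1161 =0.00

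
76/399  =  4/21  =  0.19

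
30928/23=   1344  +  16/23 = 1344.70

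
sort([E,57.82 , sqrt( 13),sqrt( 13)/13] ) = [sqrt(13) /13,E,sqrt( 13),57.82] 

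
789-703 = 86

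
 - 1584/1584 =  - 1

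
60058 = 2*30029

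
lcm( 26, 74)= 962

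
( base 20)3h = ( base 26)2P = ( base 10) 77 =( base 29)2j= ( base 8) 115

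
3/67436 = 3/67436 =0.00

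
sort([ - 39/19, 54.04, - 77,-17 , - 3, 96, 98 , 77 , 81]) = [ - 77, - 17 , -3, - 39/19  ,  54.04, 77,81,96,98]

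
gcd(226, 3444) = 2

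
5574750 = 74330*75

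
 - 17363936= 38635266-55999202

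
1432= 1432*1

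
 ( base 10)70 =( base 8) 106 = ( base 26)2I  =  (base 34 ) 22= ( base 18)3G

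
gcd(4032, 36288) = 4032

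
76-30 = 46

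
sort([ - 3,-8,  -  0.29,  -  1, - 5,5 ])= [-8, - 5,- 3,-1,- 0.29, 5]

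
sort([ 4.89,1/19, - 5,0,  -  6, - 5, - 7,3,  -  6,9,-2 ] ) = [ - 7, - 6, - 6, - 5, - 5, - 2,0,  1/19, 3, 4.89,  9]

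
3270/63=51 + 19/21  =  51.90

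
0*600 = 0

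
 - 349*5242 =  - 1829458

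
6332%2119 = 2094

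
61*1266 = 77226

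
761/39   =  19 + 20/39 = 19.51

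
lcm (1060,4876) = 24380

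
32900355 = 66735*493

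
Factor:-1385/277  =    -  5^1 = -5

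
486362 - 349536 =136826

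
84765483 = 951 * 89133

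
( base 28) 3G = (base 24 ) 44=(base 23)48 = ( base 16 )64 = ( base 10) 100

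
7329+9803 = 17132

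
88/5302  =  4/241  =  0.02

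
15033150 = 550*27333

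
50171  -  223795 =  - 173624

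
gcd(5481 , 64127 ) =7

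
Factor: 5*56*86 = 24080 = 2^4*5^1*7^1*43^1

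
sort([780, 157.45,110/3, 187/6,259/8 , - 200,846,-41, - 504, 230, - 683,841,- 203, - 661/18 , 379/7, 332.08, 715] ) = [- 683, - 504, - 203, - 200 , -41, - 661/18,187/6, 259/8, 110/3,379/7,  157.45, 230, 332.08, 715,780, 841, 846] 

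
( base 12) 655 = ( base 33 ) S5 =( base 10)929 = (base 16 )3A1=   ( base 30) 10t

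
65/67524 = 65/67524 = 0.00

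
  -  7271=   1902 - 9173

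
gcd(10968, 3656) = 3656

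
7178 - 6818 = 360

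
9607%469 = 227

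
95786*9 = 862074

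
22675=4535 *5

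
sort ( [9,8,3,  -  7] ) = [-7, 3,8,9 ] 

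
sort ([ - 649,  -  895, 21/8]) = [ - 895, - 649,21/8]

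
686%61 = 15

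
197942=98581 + 99361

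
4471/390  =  11 + 181/390 = 11.46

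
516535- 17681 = 498854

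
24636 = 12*2053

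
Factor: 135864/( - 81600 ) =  - 2^( - 3)*3^2*5^( - 2)*37^1 = -  333/200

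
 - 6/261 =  - 2/87 = - 0.02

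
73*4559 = 332807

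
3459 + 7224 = 10683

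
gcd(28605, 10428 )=3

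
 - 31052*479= - 14873908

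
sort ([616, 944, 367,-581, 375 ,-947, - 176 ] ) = [ - 947, - 581, - 176, 367, 375, 616, 944]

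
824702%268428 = 19418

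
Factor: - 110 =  - 2^1*5^1 * 11^1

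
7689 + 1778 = 9467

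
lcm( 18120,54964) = 1648920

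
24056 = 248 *97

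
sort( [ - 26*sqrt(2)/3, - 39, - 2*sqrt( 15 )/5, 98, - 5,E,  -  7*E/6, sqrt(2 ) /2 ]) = [ - 39, - 26*sqrt(2 )/3 , - 5, - 7*E/6, - 2*sqrt(15)/5,sqrt( 2) /2,E, 98]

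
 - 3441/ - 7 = 3441/7=491.57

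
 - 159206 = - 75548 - 83658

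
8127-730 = 7397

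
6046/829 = 6046/829 =7.29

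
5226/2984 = 1 + 1121/1492=1.75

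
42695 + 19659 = 62354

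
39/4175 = 39/4175 = 0.01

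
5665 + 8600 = 14265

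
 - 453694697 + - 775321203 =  - 1229015900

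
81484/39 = 6268/3= 2089.33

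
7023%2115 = 678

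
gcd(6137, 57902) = 17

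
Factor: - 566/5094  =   - 3^ ( - 2)  =  -1/9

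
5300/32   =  165 +5/8 = 165.62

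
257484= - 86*( - 2994)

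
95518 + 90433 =185951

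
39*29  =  1131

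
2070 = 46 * 45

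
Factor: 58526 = 2^1*13^1*2251^1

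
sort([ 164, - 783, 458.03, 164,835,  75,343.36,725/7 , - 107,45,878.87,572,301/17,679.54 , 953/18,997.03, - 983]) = [ - 983, - 783, - 107, 301/17,45 , 953/18,75 , 725/7,164,164,343.36,458.03 , 572,  679.54,835, 878.87, 997.03]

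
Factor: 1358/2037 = 2/3 = 2^1*3^(-1)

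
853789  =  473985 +379804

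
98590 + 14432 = 113022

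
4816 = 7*688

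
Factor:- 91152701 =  - 787^1*  115823^1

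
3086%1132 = 822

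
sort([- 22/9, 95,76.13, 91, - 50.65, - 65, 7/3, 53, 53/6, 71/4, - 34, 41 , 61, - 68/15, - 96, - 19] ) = [-96, -65, - 50.65, - 34, - 19,  -  68/15,  -  22/9, 7/3,53/6, 71/4,41, 53,61,76.13,91,  95]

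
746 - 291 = 455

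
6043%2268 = 1507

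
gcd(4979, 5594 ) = 1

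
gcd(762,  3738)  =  6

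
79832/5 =79832/5 = 15966.40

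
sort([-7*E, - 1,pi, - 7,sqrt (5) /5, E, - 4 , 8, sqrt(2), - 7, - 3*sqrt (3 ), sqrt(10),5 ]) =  [ - 7*E, - 7, - 7,- 3*sqrt( 3), - 4, - 1, sqrt( 5)/5,sqrt( 2), E,pi, sqrt(10),5 , 8]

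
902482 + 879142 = 1781624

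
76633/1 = 76633=76633.00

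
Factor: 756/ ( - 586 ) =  - 378/293 = -2^1*3^3*7^1*293^( - 1)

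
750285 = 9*83365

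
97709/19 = 5142 + 11/19=5142.58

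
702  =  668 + 34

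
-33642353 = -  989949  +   - 32652404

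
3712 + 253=3965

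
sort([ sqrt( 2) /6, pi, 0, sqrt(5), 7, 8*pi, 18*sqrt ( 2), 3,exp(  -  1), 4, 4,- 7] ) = [ - 7, 0, sqrt( 2 )/6, exp( - 1),sqrt(5 ), 3,pi, 4,4,  7 , 8*pi, 18*sqrt ( 2)]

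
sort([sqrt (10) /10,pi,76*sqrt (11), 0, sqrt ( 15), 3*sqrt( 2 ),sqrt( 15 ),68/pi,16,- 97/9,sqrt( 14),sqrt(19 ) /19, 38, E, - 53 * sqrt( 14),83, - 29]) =[ - 53*sqrt(14 ),-29, - 97/9 , 0, sqrt(19) /19, sqrt ( 10)/10, E,pi, sqrt(14 ),sqrt( 15),sqrt( 15),3*sqrt( 2 ),16,68/pi,38, 83,76*sqrt(11)]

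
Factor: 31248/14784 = 93/44 = 2^ ( - 2) * 3^1*11^ ( - 1 )*31^1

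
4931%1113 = 479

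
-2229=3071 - 5300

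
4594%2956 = 1638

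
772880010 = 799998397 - 27118387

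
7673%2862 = 1949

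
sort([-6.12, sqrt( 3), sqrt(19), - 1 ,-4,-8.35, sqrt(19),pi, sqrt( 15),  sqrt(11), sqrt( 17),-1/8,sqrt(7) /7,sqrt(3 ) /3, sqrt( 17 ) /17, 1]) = [- 8.35, - 6.12,-4,-1, - 1/8,sqrt(17) /17, sqrt(  7)/7, sqrt ( 3) /3, 1, sqrt( 3),pi, sqrt(11), sqrt( 15 ), sqrt( 17), sqrt( 19), sqrt( 19)]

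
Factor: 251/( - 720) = -2^ ( - 4)*3^( -2 ) * 5^( - 1)* 251^1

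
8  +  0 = 8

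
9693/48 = 201+15/16 = 201.94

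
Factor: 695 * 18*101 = 2^1*3^2*5^1*101^1*139^1 = 1263510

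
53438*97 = 5183486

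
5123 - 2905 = 2218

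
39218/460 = 85 + 59/230 = 85.26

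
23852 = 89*268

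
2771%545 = 46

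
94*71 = 6674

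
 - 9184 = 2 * ( -4592)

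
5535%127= 74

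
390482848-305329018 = 85153830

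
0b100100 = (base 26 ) 1a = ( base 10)36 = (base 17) 22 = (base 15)26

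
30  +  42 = 72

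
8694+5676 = 14370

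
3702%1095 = 417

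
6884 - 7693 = - 809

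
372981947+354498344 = 727480291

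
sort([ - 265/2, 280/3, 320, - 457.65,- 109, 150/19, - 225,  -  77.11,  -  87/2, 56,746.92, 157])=[ - 457.65, - 225, - 265/2, - 109, - 77.11,-87/2, 150/19,56,  280/3 , 157,  320, 746.92] 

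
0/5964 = 0  =  0.00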